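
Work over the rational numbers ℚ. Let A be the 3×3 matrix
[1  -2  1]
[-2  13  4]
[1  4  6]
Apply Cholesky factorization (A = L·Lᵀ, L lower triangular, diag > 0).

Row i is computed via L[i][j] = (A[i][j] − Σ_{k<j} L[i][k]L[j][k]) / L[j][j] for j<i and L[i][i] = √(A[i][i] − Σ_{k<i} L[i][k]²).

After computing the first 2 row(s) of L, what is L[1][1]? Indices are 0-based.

Step 1: L[0][0] = √(1) = 1.
  L[1][0] = (-2) / L[0][0] = -2.
Step 2: L[1][1] = √(9) = 3.

L[1][1] = 3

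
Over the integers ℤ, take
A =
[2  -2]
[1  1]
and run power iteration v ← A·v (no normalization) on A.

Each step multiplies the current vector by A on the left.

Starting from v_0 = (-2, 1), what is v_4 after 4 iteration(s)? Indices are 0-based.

v_0 = (-2, 1).
v_1 = A·v_0 = (-6, -1).
v_2 = A·v_1 = (-10, -7).
v_3 = A·v_2 = (-6, -17).
v_4 = A·v_3 = (22, -23).

v_4 = (22, -23)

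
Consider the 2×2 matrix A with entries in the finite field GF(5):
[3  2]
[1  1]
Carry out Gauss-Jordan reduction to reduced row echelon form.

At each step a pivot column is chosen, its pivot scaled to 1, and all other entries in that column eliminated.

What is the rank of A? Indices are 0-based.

step 1: normalize row 0 (÷3) = (1, 4)
  row 1: subtract 1×row0 = (0, 2)
step 2: normalize row 1 (÷2) = (0, 1)
  row 0: subtract 4×row1 = (1, 0)

rank = 2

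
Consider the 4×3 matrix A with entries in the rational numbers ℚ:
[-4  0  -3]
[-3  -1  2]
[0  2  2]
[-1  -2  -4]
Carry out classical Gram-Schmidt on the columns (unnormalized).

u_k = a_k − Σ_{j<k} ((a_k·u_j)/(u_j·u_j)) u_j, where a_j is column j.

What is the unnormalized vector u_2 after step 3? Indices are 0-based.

u_2 = (-467/209, 68/19, -2/209, -376/209)

Step 1: u_0 = a_0 = (-4, -3, 0, -1).
Step 2: u_1 = a_1 − (5/26)·u_0 = (10/13, -11/26, 2, -47/26).
Step 3: u_2 = a_2 − (5/13)·u_0 − (210/209)·u_1 = (-467/209, 68/19, -2/209, -376/209).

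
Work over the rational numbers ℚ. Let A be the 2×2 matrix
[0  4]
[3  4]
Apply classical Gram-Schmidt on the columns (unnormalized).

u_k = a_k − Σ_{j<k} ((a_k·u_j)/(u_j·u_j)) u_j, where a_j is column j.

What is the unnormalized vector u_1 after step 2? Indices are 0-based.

u_1 = (4, 0)

Step 1: u_0 = a_0 = (0, 3).
Step 2: u_1 = a_1 − (4/3)·u_0 = (4, 0).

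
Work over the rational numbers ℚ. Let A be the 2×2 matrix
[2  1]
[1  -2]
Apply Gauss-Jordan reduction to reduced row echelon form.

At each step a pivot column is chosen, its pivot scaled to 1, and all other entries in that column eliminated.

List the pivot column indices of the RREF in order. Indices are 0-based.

pivot columns: 0, 1

step 1: normalize row 0 (÷2) = (1, 1/2)
  row 1: subtract 1×row0 = (0, -5/2)
step 2: normalize row 1 (÷-5/2) = (0, 1)
  row 0: subtract 1/2×row1 = (1, 0)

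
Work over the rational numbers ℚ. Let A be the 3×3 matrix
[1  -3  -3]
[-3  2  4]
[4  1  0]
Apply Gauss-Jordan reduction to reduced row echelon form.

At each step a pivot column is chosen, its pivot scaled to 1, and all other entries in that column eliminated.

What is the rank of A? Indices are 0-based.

rank = 3

[1] R0 /= 1  ⇒  (1, -3, -3)
     R1 -= -3·R0  ⇒  (0, -7, -5)
     R2 -= 4·R0  ⇒  (0, 13, 12)
[2] R1 /= -7  ⇒  (0, 1, 5/7)
     R0 -= -3·R1  ⇒  (1, 0, -6/7)
     R2 -= 13·R1  ⇒  (0, 0, 19/7)
[3] R2 /= 19/7  ⇒  (0, 0, 1)
     R0 -= -6/7·R2  ⇒  (1, 0, 0)
     R1 -= 5/7·R2  ⇒  (0, 1, 0)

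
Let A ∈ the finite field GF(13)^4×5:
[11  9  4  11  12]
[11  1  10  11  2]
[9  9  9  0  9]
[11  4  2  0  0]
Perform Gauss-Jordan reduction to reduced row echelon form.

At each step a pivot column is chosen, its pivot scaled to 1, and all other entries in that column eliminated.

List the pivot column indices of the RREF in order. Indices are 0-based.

pivot columns: 0, 1, 2, 3

step 1: normalize row 0 (÷11) = (1, 2, 11, 1, 7)
  row 1: subtract 11×row0 = (0, 5, 6, 0, 3)
  row 2: subtract 9×row0 = (0, 4, 1, 4, 11)
  row 3: subtract 11×row0 = (0, 8, 11, 2, 1)
step 2: normalize row 1 (÷5) = (0, 1, 9, 0, 11)
  row 0: subtract 2×row1 = (1, 0, 6, 1, 11)
  row 2: subtract 4×row1 = (0, 0, 4, 4, 6)
  row 3: subtract 8×row1 = (0, 0, 4, 2, 4)
step 3: normalize row 2 (÷4) = (0, 0, 1, 1, 8)
  row 0: subtract 6×row2 = (1, 0, 0, 8, 2)
  row 1: subtract 9×row2 = (0, 1, 0, 4, 4)
  row 3: subtract 4×row2 = (0, 0, 0, 11, 11)
step 4: normalize row 3 (÷11) = (0, 0, 0, 1, 1)
  row 0: subtract 8×row3 = (1, 0, 0, 0, 7)
  row 1: subtract 4×row3 = (0, 1, 0, 0, 0)
  row 2: subtract 1×row3 = (0, 0, 1, 0, 7)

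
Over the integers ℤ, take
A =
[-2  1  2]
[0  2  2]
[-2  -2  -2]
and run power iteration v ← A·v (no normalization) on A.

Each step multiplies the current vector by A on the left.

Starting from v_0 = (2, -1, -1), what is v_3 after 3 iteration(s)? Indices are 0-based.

v_3 = (16, 28, -48)

v_0 = (2, -1, -1).
v_1 = A·v_0 = (-7, -4, 0).
v_2 = A·v_1 = (10, -8, 22).
v_3 = A·v_2 = (16, 28, -48).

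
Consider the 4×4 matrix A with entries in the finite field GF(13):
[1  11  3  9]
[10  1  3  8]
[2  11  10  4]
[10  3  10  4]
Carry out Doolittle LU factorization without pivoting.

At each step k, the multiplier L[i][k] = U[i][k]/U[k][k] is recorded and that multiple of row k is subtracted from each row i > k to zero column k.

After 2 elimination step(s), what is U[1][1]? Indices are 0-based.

U[1][1] = 8

Step 1: pivot at (0,0) is 1.
  row1 ← row1 − (10)·row0  ⇒  L[1][0]=10, U row1=(0, 8, 12, 9)
  row2 ← row2 − (2)·row0  ⇒  L[2][0]=2, U row2=(0, 2, 4, 12)
  row3 ← row3 − (10)·row0  ⇒  L[3][0]=10, U row3=(0, 10, 6, 5)
Step 2: pivot at (1,1) is 8.
  row2 ← row2 − (10)·row1  ⇒  L[2][1]=10, U row2=(0, 0, 1, 0)
  row3 ← row3 − (11)·row1  ⇒  L[3][1]=11, U row3=(0, 0, 4, 10)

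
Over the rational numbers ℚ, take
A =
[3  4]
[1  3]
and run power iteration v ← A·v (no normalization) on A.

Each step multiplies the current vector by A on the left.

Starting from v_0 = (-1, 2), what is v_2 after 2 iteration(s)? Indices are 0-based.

v_2 = (35, 20)

v_0 = (-1, 2).
v_1 = A·v_0 = (5, 5).
v_2 = A·v_1 = (35, 20).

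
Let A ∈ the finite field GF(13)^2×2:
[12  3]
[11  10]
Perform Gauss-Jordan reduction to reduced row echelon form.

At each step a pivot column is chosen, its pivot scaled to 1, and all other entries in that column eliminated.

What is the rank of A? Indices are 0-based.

step 1: normalize row 0 (÷12) = (1, 10)
  row 1: subtract 11×row0 = (0, 4)
step 2: normalize row 1 (÷4) = (0, 1)
  row 0: subtract 10×row1 = (1, 0)

rank = 2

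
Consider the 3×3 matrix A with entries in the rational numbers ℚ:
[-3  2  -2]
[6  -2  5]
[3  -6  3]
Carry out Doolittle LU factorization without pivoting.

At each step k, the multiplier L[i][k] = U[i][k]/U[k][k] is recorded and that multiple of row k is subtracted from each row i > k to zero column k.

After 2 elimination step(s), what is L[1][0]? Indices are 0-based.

L[1][0] = -2

k=0: U[0][0]=-3
  eliminate (1,0): mult=-2, new row 1: (0, 2, 1); set L[1][0]=-2
  eliminate (2,0): mult=-1, new row 2: (0, -4, 1); set L[2][0]=-1
k=1: U[1][1]=2
  eliminate (2,1): mult=-2, new row 2: (0, 0, 3); set L[2][1]=-2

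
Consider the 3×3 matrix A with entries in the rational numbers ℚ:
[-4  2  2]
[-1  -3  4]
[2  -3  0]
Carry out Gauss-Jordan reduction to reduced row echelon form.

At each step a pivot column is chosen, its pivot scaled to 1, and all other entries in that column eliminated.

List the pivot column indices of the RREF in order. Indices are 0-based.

[1] R0 /= -4  ⇒  (1, -1/2, -1/2)
     R1 -= -1·R0  ⇒  (0, -7/2, 7/2)
     R2 -= 2·R0  ⇒  (0, -2, 1)
[2] R1 /= -7/2  ⇒  (0, 1, -1)
     R0 -= -1/2·R1  ⇒  (1, 0, -1)
     R2 -= -2·R1  ⇒  (0, 0, -1)
[3] R2 /= -1  ⇒  (0, 0, 1)
     R0 -= -1·R2  ⇒  (1, 0, 0)
     R1 -= -1·R2  ⇒  (0, 1, 0)

pivot columns: 0, 1, 2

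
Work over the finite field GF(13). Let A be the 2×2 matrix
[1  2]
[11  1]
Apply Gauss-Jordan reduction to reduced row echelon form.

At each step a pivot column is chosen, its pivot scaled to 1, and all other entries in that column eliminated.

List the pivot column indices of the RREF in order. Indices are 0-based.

step 1: normalize row 0 (÷1) = (1, 2)
  row 1: subtract 11×row0 = (0, 5)
step 2: normalize row 1 (÷5) = (0, 1)
  row 0: subtract 2×row1 = (1, 0)

pivot columns: 0, 1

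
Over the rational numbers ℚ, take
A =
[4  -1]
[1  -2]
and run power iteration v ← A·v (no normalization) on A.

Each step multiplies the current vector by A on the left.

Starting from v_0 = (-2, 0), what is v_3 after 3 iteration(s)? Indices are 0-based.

v_0 = (-2, 0).
v_1 = A·v_0 = (-8, -2).
v_2 = A·v_1 = (-30, -4).
v_3 = A·v_2 = (-116, -22).

v_3 = (-116, -22)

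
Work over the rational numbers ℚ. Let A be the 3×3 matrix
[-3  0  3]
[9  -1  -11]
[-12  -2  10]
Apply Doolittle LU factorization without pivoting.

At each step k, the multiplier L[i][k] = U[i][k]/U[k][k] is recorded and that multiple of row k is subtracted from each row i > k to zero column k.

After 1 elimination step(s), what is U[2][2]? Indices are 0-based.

U[2][2] = -2

[col 0] pivot -3
  R1 -= -3*R0 → (0, -1, -2)  (L[1][0] := -3)
  R2 -= 4*R0 → (0, -2, -2)  (L[2][0] := 4)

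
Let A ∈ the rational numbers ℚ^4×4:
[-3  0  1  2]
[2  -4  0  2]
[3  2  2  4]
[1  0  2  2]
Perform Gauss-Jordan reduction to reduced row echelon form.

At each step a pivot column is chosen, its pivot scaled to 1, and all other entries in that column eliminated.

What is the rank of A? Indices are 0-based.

rank = 4

pivot(0,0)=-3: scale R0 → (1, 0, -1/3, -2/3)
  clear (1,0): R1 −= (2)R0 → (0, -4, 2/3, 10/3)
  clear (2,0): R2 −= (3)R0 → (0, 2, 3, 6)
  clear (3,0): R3 −= (1)R0 → (0, 0, 7/3, 8/3)
pivot(1,1)=-4: scale R1 → (0, 1, -1/6, -5/6)
  clear (2,1): R2 −= (2)R1 → (0, 0, 10/3, 23/3)
pivot(2,2)=10/3: scale R2 → (0, 0, 1, 23/10)
  clear (0,2): R0 −= (-1/3)R2 → (1, 0, 0, 1/10)
  clear (1,2): R1 −= (-1/6)R2 → (0, 1, 0, -9/20)
  clear (3,2): R3 −= (7/3)R2 → (0, 0, 0, -27/10)
pivot(3,3)=-27/10: scale R3 → (0, 0, 0, 1)
  clear (0,3): R0 −= (1/10)R3 → (1, 0, 0, 0)
  clear (1,3): R1 −= (-9/20)R3 → (0, 1, 0, 0)
  clear (2,3): R2 −= (23/10)R3 → (0, 0, 1, 0)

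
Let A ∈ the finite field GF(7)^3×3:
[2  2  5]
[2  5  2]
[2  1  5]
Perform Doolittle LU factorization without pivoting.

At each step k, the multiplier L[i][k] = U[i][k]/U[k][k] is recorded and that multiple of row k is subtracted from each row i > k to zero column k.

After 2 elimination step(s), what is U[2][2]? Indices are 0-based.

U[2][2] = 6

k=0: U[0][0]=2
  eliminate (1,0): mult=1, new row 1: (0, 3, 4); set L[1][0]=1
  eliminate (2,0): mult=1, new row 2: (0, 6, 0); set L[2][0]=1
k=1: U[1][1]=3
  eliminate (2,1): mult=2, new row 2: (0, 0, 6); set L[2][1]=2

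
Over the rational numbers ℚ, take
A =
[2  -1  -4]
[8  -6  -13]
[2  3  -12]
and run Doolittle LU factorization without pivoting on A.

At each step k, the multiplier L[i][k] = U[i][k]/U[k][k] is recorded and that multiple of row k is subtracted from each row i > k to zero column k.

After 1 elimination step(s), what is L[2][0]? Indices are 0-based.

Step 1: pivot at (0,0) is 2.
  row1 ← row1 − (4)·row0  ⇒  L[1][0]=4, U row1=(0, -2, 3)
  row2 ← row2 − (1)·row0  ⇒  L[2][0]=1, U row2=(0, 4, -8)

L[2][0] = 1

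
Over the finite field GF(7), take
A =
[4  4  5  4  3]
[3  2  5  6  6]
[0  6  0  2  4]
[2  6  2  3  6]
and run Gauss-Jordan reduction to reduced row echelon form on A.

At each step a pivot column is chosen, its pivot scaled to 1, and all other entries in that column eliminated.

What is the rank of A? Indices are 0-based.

rank = 4

step 1: normalize row 0 (÷4) = (1, 1, 3, 1, 6)
  row 1: subtract 3×row0 = (0, 6, 3, 3, 2)
  row 3: subtract 2×row0 = (0, 4, 3, 1, 1)
step 2: normalize row 1 (÷6) = (0, 1, 4, 4, 5)
  row 0: subtract 1×row1 = (1, 0, 6, 4, 1)
  row 2: subtract 6×row1 = (0, 0, 4, 6, 2)
  row 3: subtract 4×row1 = (0, 0, 1, 6, 2)
step 3: normalize row 2 (÷4) = (0, 0, 1, 5, 4)
  row 0: subtract 6×row2 = (1, 0, 0, 2, 5)
  row 1: subtract 4×row2 = (0, 1, 0, 5, 3)
  row 3: subtract 1×row2 = (0, 0, 0, 1, 5)
step 4: normalize row 3 (÷1) = (0, 0, 0, 1, 5)
  row 0: subtract 2×row3 = (1, 0, 0, 0, 2)
  row 1: subtract 5×row3 = (0, 1, 0, 0, 6)
  row 2: subtract 5×row3 = (0, 0, 1, 0, 0)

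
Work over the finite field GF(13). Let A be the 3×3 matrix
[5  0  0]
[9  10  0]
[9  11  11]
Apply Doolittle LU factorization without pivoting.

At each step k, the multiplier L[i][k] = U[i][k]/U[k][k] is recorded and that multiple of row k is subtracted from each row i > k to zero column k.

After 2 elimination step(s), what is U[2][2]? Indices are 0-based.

k=0: U[0][0]=5
  eliminate (1,0): mult=7, new row 1: (0, 10, 0); set L[1][0]=7
  eliminate (2,0): mult=7, new row 2: (0, 11, 11); set L[2][0]=7
k=1: U[1][1]=10
  eliminate (2,1): mult=5, new row 2: (0, 0, 11); set L[2][1]=5

U[2][2] = 11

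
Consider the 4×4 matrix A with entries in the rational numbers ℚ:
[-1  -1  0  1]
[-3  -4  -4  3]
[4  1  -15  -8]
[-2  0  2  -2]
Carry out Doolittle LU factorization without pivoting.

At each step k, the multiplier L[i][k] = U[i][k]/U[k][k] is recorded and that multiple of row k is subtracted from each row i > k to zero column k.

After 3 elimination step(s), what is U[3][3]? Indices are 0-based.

U[3][3] = 4

Step 1: pivot at (0,0) is -1.
  row1 ← row1 − (3)·row0  ⇒  L[1][0]=3, U row1=(0, -1, -4, 0)
  row2 ← row2 − (-4)·row0  ⇒  L[2][0]=-4, U row2=(0, -3, -15, -4)
  row3 ← row3 − (2)·row0  ⇒  L[3][0]=2, U row3=(0, 2, 2, -4)
Step 2: pivot at (1,1) is -1.
  row2 ← row2 − (3)·row1  ⇒  L[2][1]=3, U row2=(0, 0, -3, -4)
  row3 ← row3 − (-2)·row1  ⇒  L[3][1]=-2, U row3=(0, 0, -6, -4)
Step 3: pivot at (2,2) is -3.
  row3 ← row3 − (2)·row2  ⇒  L[3][2]=2, U row3=(0, 0, 0, 4)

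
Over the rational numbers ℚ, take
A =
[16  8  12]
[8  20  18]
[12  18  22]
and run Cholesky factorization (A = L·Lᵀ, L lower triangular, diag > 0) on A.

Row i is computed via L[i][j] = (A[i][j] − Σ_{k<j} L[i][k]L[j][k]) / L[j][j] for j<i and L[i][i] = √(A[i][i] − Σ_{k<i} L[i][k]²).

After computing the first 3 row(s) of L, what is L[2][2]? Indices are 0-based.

L[2][2] = 2

Step 1: L[0][0] = √(16) = 4.
  L[1][0] = (8) / L[0][0] = 2.
Step 2: L[1][1] = √(16) = 4.
  L[2][0] = (12) / L[0][0] = 3.
  L[2][1] = (12) / L[1][1] = 3.
Step 3: L[2][2] = √(4) = 2.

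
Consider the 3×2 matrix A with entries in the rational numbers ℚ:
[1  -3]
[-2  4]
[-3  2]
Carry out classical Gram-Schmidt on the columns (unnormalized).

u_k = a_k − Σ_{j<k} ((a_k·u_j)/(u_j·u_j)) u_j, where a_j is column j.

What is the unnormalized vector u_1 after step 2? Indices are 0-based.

u_1 = (-25/14, 11/7, -23/14)

Step 1: u_0 = a_0 = (1, -2, -3).
Step 2: u_1 = a_1 − (-17/14)·u_0 = (-25/14, 11/7, -23/14).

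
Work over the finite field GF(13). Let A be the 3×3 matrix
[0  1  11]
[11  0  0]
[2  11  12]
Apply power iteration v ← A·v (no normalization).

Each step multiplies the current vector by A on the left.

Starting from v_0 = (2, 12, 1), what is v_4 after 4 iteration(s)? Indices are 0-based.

v_0 = (2, 12, 1).
v_1 = A·v_0 = (10, 9, 5).
v_2 = A·v_1 = (12, 6, 10).
v_3 = A·v_2 = (12, 2, 2).
v_4 = A·v_3 = (11, 2, 5).

v_4 = (11, 2, 5)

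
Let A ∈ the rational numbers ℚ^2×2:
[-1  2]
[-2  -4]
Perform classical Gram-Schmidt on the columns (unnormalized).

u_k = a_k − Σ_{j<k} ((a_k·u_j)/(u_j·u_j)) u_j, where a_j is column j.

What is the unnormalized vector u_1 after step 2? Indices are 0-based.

u_1 = (16/5, -8/5)

Step 1: u_0 = a_0 = (-1, -2).
Step 2: u_1 = a_1 − (6/5)·u_0 = (16/5, -8/5).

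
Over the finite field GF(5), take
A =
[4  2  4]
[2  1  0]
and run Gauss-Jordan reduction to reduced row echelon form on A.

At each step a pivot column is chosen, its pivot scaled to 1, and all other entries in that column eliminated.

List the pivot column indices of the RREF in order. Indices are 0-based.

[1] R0 /= 4  ⇒  (1, 3, 1)
     R1 -= 2·R0  ⇒  (0, 0, 3)
column 1 empty below row 1
[2] R1 /= 3  ⇒  (0, 0, 1)
     R0 -= 1·R1  ⇒  (1, 3, 0)

pivot columns: 0, 2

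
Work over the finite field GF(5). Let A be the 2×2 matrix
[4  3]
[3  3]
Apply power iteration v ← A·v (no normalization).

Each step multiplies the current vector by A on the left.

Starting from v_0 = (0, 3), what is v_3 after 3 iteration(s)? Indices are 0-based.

v_0 = (0, 3).
v_1 = A·v_0 = (4, 4).
v_2 = A·v_1 = (3, 4).
v_3 = A·v_2 = (4, 1).

v_3 = (4, 1)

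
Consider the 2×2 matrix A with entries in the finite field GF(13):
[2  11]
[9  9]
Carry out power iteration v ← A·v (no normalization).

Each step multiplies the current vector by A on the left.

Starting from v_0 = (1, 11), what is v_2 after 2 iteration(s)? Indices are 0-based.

v_0 = (1, 11).
v_1 = A·v_0 = (6, 4).
v_2 = A·v_1 = (4, 12).

v_2 = (4, 12)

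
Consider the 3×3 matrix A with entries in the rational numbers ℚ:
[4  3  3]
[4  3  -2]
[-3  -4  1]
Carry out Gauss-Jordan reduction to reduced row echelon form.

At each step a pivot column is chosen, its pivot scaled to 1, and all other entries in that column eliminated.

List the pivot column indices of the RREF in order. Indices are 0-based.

step 1: normalize row 0 (÷4) = (1, 3/4, 3/4)
  row 1: subtract 4×row0 = (0, 0, -5)
  row 2: subtract -3×row0 = (0, -7/4, 13/4)
step 2: exchange rows 1,2
step 2: normalize row 1 (÷-7/4) = (0, 1, -13/7)
  row 0: subtract 3/4×row1 = (1, 0, 15/7)
step 3: normalize row 2 (÷-5) = (0, 0, 1)
  row 0: subtract 15/7×row2 = (1, 0, 0)
  row 1: subtract -13/7×row2 = (0, 1, 0)

pivot columns: 0, 1, 2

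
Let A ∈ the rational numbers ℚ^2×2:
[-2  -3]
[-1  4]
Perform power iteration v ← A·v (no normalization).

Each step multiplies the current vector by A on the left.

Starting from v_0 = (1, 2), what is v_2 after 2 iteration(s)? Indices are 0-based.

v_0 = (1, 2).
v_1 = A·v_0 = (-8, 7).
v_2 = A·v_1 = (-5, 36).

v_2 = (-5, 36)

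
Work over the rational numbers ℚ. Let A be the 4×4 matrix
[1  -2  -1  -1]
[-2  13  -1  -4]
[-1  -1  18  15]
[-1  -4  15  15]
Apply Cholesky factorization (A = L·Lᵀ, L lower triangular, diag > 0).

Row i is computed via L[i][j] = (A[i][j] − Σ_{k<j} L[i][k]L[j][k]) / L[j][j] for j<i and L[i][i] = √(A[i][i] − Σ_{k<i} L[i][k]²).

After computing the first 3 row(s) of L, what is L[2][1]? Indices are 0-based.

L[2][1] = -1

Step 1: L[0][0] = √(1) = 1.
  L[1][0] = (-2) / L[0][0] = -2.
Step 2: L[1][1] = √(9) = 3.
  L[2][0] = (-1) / L[0][0] = -1.
  L[2][1] = (-3) / L[1][1] = -1.
Step 3: L[2][2] = √(16) = 4.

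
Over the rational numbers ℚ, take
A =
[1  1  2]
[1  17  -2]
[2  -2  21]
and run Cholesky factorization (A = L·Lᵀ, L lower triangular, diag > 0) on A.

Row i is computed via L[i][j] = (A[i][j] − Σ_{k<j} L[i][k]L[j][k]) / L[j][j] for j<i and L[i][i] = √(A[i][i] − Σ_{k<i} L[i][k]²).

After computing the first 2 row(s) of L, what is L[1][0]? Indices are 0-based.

Step 1: L[0][0] = √(1) = 1.
  L[1][0] = (1) / L[0][0] = 1.
Step 2: L[1][1] = √(16) = 4.

L[1][0] = 1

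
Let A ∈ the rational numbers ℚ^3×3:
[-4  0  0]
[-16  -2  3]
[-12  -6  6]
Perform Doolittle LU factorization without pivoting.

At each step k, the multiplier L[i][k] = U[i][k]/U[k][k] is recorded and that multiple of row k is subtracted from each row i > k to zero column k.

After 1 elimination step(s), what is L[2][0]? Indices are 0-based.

L[2][0] = 3

Step 1: pivot at (0,0) is -4.
  row1 ← row1 − (4)·row0  ⇒  L[1][0]=4, U row1=(0, -2, 3)
  row2 ← row2 − (3)·row0  ⇒  L[2][0]=3, U row2=(0, -6, 6)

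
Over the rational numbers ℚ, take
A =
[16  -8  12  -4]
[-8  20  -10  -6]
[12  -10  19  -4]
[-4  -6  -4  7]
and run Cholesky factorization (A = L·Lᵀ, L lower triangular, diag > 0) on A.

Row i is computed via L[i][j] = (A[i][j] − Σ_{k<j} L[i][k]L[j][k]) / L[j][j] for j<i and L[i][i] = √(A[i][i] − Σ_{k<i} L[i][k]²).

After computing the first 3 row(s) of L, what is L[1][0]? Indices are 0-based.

L[1][0] = -2

Step 1: L[0][0] = √(16) = 4.
  L[1][0] = (-8) / L[0][0] = -2.
Step 2: L[1][1] = √(16) = 4.
  L[2][0] = (12) / L[0][0] = 3.
  L[2][1] = (-4) / L[1][1] = -1.
Step 3: L[2][2] = √(9) = 3.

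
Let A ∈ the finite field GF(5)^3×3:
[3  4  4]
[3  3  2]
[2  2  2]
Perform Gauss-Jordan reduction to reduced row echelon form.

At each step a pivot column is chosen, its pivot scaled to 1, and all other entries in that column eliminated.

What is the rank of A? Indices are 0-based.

step 1: normalize row 0 (÷3) = (1, 3, 3)
  row 1: subtract 3×row0 = (0, 4, 3)
  row 2: subtract 2×row0 = (0, 1, 1)
step 2: normalize row 1 (÷4) = (0, 1, 2)
  row 0: subtract 3×row1 = (1, 0, 2)
  row 2: subtract 1×row1 = (0, 0, 4)
step 3: normalize row 2 (÷4) = (0, 0, 1)
  row 0: subtract 2×row2 = (1, 0, 0)
  row 1: subtract 2×row2 = (0, 1, 0)

rank = 3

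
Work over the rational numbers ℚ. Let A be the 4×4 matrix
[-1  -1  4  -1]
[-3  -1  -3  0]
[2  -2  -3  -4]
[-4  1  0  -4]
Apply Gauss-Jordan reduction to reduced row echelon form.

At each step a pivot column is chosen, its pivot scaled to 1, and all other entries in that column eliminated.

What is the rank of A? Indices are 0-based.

rank = 4

[1] R0 /= -1  ⇒  (1, 1, -4, 1)
     R1 -= -3·R0  ⇒  (0, 2, -15, 3)
     R2 -= 2·R0  ⇒  (0, -4, 5, -6)
     R3 -= -4·R0  ⇒  (0, 5, -16, 0)
[2] R1 /= 2  ⇒  (0, 1, -15/2, 3/2)
     R0 -= 1·R1  ⇒  (1, 0, 7/2, -1/2)
     R2 -= -4·R1  ⇒  (0, 0, -25, 0)
     R3 -= 5·R1  ⇒  (0, 0, 43/2, -15/2)
[3] R2 /= -25  ⇒  (0, 0, 1, 0)
     R0 -= 7/2·R2  ⇒  (1, 0, 0, -1/2)
     R1 -= -15/2·R2  ⇒  (0, 1, 0, 3/2)
     R3 -= 43/2·R2  ⇒  (0, 0, 0, -15/2)
[4] R3 /= -15/2  ⇒  (0, 0, 0, 1)
     R0 -= -1/2·R3  ⇒  (1, 0, 0, 0)
     R1 -= 3/2·R3  ⇒  (0, 1, 0, 0)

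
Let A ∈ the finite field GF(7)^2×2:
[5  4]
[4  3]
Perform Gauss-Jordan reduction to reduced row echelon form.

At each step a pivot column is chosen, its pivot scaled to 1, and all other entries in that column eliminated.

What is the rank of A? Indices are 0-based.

pivot(0,0)=5: scale R0 → (1, 5)
  clear (1,0): R1 −= (4)R0 → (0, 4)
pivot(1,1)=4: scale R1 → (0, 1)
  clear (0,1): R0 −= (5)R1 → (1, 0)

rank = 2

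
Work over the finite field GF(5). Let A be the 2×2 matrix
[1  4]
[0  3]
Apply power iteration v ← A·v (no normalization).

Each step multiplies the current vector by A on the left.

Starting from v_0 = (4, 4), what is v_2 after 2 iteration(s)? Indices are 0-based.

v_0 = (4, 4).
v_1 = A·v_0 = (0, 2).
v_2 = A·v_1 = (3, 1).

v_2 = (3, 1)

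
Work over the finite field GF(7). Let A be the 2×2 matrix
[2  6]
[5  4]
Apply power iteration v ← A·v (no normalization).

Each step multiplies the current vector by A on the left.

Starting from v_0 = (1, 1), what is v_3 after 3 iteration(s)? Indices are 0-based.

v_3 = (1, 3)

v_0 = (1, 1).
v_1 = A·v_0 = (1, 2).
v_2 = A·v_1 = (0, 6).
v_3 = A·v_2 = (1, 3).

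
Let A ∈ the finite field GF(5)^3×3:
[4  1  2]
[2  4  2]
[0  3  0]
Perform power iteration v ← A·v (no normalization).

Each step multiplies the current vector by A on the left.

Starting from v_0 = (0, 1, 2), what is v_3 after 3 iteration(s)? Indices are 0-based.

v_0 = (0, 1, 2).
v_1 = A·v_0 = (0, 3, 3).
v_2 = A·v_1 = (4, 3, 4).
v_3 = A·v_2 = (2, 3, 4).

v_3 = (2, 3, 4)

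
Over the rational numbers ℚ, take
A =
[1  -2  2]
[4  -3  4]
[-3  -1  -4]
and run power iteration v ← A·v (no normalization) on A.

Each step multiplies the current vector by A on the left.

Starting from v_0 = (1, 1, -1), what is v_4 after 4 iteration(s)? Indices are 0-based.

v_4 = (-213, -291, 48)

v_0 = (1, 1, -1).
v_1 = A·v_0 = (-3, -3, 0).
v_2 = A·v_1 = (3, -3, 12).
v_3 = A·v_2 = (33, 69, -54).
v_4 = A·v_3 = (-213, -291, 48).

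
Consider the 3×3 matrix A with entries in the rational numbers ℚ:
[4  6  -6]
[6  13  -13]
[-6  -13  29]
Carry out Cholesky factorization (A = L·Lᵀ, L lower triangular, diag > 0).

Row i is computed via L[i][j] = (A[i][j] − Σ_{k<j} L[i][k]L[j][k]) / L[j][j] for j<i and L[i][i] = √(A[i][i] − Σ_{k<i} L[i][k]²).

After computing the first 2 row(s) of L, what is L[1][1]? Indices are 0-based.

L[1][1] = 2

Step 1: L[0][0] = √(4) = 2.
  L[1][0] = (6) / L[0][0] = 3.
Step 2: L[1][1] = √(4) = 2.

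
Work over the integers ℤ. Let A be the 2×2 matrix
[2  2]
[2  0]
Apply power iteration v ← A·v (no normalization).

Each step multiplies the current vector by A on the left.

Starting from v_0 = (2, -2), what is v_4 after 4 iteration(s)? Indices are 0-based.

v_4 = (64, 32)

v_0 = (2, -2).
v_1 = A·v_0 = (0, 4).
v_2 = A·v_1 = (8, 0).
v_3 = A·v_2 = (16, 16).
v_4 = A·v_3 = (64, 32).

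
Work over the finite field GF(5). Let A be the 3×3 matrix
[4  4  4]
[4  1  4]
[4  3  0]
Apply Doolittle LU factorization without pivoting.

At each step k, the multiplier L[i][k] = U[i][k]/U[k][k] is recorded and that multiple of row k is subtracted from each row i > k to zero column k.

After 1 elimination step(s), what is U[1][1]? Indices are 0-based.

Step 1: pivot at (0,0) is 4.
  row1 ← row1 − (1)·row0  ⇒  L[1][0]=1, U row1=(0, 2, 0)
  row2 ← row2 − (1)·row0  ⇒  L[2][0]=1, U row2=(0, 4, 1)

U[1][1] = 2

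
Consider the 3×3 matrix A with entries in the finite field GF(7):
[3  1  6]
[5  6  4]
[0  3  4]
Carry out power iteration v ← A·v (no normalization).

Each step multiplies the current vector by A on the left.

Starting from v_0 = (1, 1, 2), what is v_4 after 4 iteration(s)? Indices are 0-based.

v_4 = (5, 0, 0)

v_0 = (1, 1, 2).
v_1 = A·v_0 = (2, 5, 4).
v_2 = A·v_1 = (0, 0, 3).
v_3 = A·v_2 = (4, 5, 5).
v_4 = A·v_3 = (5, 0, 0).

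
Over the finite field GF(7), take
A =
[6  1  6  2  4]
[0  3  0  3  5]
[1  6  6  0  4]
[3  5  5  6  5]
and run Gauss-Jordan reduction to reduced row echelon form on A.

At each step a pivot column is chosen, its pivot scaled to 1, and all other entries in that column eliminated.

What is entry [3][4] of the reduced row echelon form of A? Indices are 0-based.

[1] R0 /= 6  ⇒  (1, 6, 1, 5, 3)
     R2 -= 1·R0  ⇒  (0, 0, 5, 2, 1)
     R3 -= 3·R0  ⇒  (0, 1, 2, 5, 3)
[2] R1 /= 3  ⇒  (0, 1, 0, 1, 4)
     R0 -= 6·R1  ⇒  (1, 0, 1, 6, 0)
     R3 -= 1·R1  ⇒  (0, 0, 2, 4, 6)
[3] R2 /= 5  ⇒  (0, 0, 1, 6, 3)
     R0 -= 1·R2  ⇒  (1, 0, 0, 0, 4)
     R3 -= 2·R2  ⇒  (0, 0, 0, 6, 0)
[4] R3 /= 6  ⇒  (0, 0, 0, 1, 0)
     R1 -= 1·R3  ⇒  (0, 1, 0, 0, 4)
     R2 -= 6·R3  ⇒  (0, 0, 1, 0, 3)

M[3][4] = 0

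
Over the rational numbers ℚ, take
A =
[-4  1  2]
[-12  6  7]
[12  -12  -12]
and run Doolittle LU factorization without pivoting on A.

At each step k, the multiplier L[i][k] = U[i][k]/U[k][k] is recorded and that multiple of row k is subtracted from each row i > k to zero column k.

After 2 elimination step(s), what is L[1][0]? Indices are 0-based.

Step 1: pivot at (0,0) is -4.
  row1 ← row1 − (3)·row0  ⇒  L[1][0]=3, U row1=(0, 3, 1)
  row2 ← row2 − (-3)·row0  ⇒  L[2][0]=-3, U row2=(0, -9, -6)
Step 2: pivot at (1,1) is 3.
  row2 ← row2 − (-3)·row1  ⇒  L[2][1]=-3, U row2=(0, 0, -3)

L[1][0] = 3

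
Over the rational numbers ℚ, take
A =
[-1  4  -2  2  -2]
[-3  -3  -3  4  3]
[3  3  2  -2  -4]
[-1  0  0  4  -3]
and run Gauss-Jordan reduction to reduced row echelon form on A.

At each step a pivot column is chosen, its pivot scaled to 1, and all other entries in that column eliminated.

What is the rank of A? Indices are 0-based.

pivot(0,0)=-1: scale R0 → (1, -4, 2, -2, 2)
  clear (1,0): R1 −= (-3)R0 → (0, -15, 3, -2, 9)
  clear (2,0): R2 −= (3)R0 → (0, 15, -4, 4, -10)
  clear (3,0): R3 −= (-1)R0 → (0, -4, 2, 2, -1)
pivot(1,1)=-15: scale R1 → (0, 1, -1/5, 2/15, -3/5)
  clear (0,1): R0 −= (-4)R1 → (1, 0, 6/5, -22/15, -2/5)
  clear (2,1): R2 −= (15)R1 → (0, 0, -1, 2, -1)
  clear (3,1): R3 −= (-4)R1 → (0, 0, 6/5, 38/15, -17/5)
pivot(2,2)=-1: scale R2 → (0, 0, 1, -2, 1)
  clear (0,2): R0 −= (6/5)R2 → (1, 0, 0, 14/15, -8/5)
  clear (1,2): R1 −= (-1/5)R2 → (0, 1, 0, -4/15, -2/5)
  clear (3,2): R3 −= (6/5)R2 → (0, 0, 0, 74/15, -23/5)
pivot(3,3)=74/15: scale R3 → (0, 0, 0, 1, -69/74)
  clear (0,3): R0 −= (14/15)R3 → (1, 0, 0, 0, -27/37)
  clear (1,3): R1 −= (-4/15)R3 → (0, 1, 0, 0, -24/37)
  clear (2,3): R2 −= (-2)R3 → (0, 0, 1, 0, -32/37)

rank = 4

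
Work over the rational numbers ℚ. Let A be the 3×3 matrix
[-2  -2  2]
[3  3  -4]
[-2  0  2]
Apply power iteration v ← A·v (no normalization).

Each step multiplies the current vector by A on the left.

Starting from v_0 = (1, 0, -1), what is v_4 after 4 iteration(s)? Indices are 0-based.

v_0 = (1, 0, -1).
v_1 = A·v_0 = (-4, 7, -4).
v_2 = A·v_1 = (-14, 25, 0).
v_3 = A·v_2 = (-22, 33, 28).
v_4 = A·v_3 = (34, -79, 100).

v_4 = (34, -79, 100)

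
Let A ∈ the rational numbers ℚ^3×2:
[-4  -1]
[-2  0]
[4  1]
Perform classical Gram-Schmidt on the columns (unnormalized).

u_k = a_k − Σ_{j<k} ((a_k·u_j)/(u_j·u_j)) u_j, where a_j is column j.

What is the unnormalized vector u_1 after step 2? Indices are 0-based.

u_1 = (-1/9, 4/9, 1/9)

Step 1: u_0 = a_0 = (-4, -2, 4).
Step 2: u_1 = a_1 − (2/9)·u_0 = (-1/9, 4/9, 1/9).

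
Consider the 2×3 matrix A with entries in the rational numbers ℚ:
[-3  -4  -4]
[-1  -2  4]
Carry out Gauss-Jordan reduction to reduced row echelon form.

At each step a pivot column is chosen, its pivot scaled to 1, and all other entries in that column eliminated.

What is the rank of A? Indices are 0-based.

rank = 2

pivot(0,0)=-3: scale R0 → (1, 4/3, 4/3)
  clear (1,0): R1 −= (-1)R0 → (0, -2/3, 16/3)
pivot(1,1)=-2/3: scale R1 → (0, 1, -8)
  clear (0,1): R0 −= (4/3)R1 → (1, 0, 12)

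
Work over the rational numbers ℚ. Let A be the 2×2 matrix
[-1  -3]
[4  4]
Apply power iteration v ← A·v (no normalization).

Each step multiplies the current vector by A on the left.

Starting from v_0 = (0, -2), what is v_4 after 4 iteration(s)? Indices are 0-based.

v_0 = (0, -2).
v_1 = A·v_0 = (6, -8).
v_2 = A·v_1 = (18, -8).
v_3 = A·v_2 = (6, 40).
v_4 = A·v_3 = (-126, 184).

v_4 = (-126, 184)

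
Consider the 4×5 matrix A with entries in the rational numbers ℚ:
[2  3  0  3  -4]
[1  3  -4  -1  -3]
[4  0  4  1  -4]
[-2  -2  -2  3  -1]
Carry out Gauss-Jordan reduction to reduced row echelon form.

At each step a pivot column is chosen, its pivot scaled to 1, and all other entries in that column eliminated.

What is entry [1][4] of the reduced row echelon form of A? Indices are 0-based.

step 1: normalize row 0 (÷2) = (1, 3/2, 0, 3/2, -2)
  row 1: subtract 1×row0 = (0, 3/2, -4, -5/2, -1)
  row 2: subtract 4×row0 = (0, -6, 4, -5, 4)
  row 3: subtract -2×row0 = (0, 1, -2, 6, -5)
step 2: normalize row 1 (÷3/2) = (0, 1, -8/3, -5/3, -2/3)
  row 0: subtract 3/2×row1 = (1, 0, 4, 4, -1)
  row 2: subtract -6×row1 = (0, 0, -12, -15, 0)
  row 3: subtract 1×row1 = (0, 0, 2/3, 23/3, -13/3)
step 3: normalize row 2 (÷-12) = (0, 0, 1, 5/4, 0)
  row 0: subtract 4×row2 = (1, 0, 0, -1, -1)
  row 1: subtract -8/3×row2 = (0, 1, 0, 5/3, -2/3)
  row 3: subtract 2/3×row2 = (0, 0, 0, 41/6, -13/3)
step 4: normalize row 3 (÷41/6) = (0, 0, 0, 1, -26/41)
  row 0: subtract -1×row3 = (1, 0, 0, 0, -67/41)
  row 1: subtract 5/3×row3 = (0, 1, 0, 0, 16/41)
  row 2: subtract 5/4×row3 = (0, 0, 1, 0, 65/82)

M[1][4] = 16/41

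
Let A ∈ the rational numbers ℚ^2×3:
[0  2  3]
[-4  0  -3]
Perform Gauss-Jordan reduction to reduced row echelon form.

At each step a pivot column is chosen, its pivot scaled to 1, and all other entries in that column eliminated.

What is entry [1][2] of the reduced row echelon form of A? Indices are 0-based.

[1] R0 <-> R1
[1] R0 /= -4  ⇒  (1, 0, 3/4)
[2] R1 /= 2  ⇒  (0, 1, 3/2)

M[1][2] = 3/2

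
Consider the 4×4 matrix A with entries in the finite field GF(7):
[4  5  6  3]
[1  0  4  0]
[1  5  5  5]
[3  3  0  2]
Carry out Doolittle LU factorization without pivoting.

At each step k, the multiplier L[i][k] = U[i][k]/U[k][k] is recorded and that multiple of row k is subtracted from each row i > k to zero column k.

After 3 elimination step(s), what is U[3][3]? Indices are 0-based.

U[3][3] = 6

[col 0] pivot 4
  R1 -= 2*R0 → (0, 4, 6, 1)  (L[1][0] := 2)
  R2 -= 2*R0 → (0, 2, 0, 6)  (L[2][0] := 2)
  R3 -= 6*R0 → (0, 1, 6, 5)  (L[3][0] := 6)
[col 1] pivot 4
  R2 -= 4*R1 → (0, 0, 4, 2)  (L[2][1] := 4)
  R3 -= 2*R1 → (0, 0, 1, 3)  (L[3][1] := 2)
[col 2] pivot 4
  R3 -= 2*R2 → (0, 0, 0, 6)  (L[3][2] := 2)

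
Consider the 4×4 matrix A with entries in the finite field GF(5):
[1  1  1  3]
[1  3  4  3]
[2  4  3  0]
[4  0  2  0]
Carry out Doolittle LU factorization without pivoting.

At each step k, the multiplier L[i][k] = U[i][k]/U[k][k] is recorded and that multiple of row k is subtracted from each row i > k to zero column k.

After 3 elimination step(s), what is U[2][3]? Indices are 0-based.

[col 0] pivot 1
  R1 -= 1*R0 → (0, 2, 3, 0)  (L[1][0] := 1)
  R2 -= 2*R0 → (0, 2, 1, 4)  (L[2][0] := 2)
  R3 -= 4*R0 → (0, 1, 3, 3)  (L[3][0] := 4)
[col 1] pivot 2
  R2 -= 1*R1 → (0, 0, 3, 4)  (L[2][1] := 1)
  R3 -= 3*R1 → (0, 0, 4, 3)  (L[3][1] := 3)
[col 2] pivot 3
  R3 -= 3*R2 → (0, 0, 0, 1)  (L[3][2] := 3)

U[2][3] = 4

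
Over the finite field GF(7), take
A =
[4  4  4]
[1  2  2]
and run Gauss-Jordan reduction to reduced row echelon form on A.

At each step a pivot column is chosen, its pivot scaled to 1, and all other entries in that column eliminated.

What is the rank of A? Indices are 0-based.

rank = 2

[1] R0 /= 4  ⇒  (1, 1, 1)
     R1 -= 1·R0  ⇒  (0, 1, 1)
[2] R1 /= 1  ⇒  (0, 1, 1)
     R0 -= 1·R1  ⇒  (1, 0, 0)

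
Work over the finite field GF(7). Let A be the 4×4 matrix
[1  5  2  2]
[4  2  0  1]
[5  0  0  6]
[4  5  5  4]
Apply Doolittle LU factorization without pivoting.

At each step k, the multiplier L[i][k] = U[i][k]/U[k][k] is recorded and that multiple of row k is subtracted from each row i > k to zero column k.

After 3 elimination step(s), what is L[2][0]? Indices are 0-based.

L[2][0] = 5

Step 1: pivot at (0,0) is 1.
  row1 ← row1 − (4)·row0  ⇒  L[1][0]=4, U row1=(0, 3, 6, 0)
  row2 ← row2 − (5)·row0  ⇒  L[2][0]=5, U row2=(0, 3, 4, 3)
  row3 ← row3 − (4)·row0  ⇒  L[3][0]=4, U row3=(0, 6, 4, 3)
Step 2: pivot at (1,1) is 3.
  row2 ← row2 − (1)·row1  ⇒  L[2][1]=1, U row2=(0, 0, 5, 3)
  row3 ← row3 − (2)·row1  ⇒  L[3][1]=2, U row3=(0, 0, 6, 3)
Step 3: pivot at (2,2) is 5.
  row3 ← row3 − (4)·row2  ⇒  L[3][2]=4, U row3=(0, 0, 0, 5)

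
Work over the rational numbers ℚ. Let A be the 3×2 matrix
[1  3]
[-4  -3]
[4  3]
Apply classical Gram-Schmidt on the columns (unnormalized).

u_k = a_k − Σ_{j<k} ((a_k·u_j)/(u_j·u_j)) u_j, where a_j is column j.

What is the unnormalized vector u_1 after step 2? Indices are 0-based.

u_1 = (24/11, 3/11, -3/11)

Step 1: u_0 = a_0 = (1, -4, 4).
Step 2: u_1 = a_1 − (9/11)·u_0 = (24/11, 3/11, -3/11).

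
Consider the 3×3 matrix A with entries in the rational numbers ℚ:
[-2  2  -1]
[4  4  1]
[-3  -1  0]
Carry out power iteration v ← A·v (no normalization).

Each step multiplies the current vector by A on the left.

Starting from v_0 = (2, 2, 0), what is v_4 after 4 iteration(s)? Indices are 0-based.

v_4 = (816, 1488, -512)

v_0 = (2, 2, 0).
v_1 = A·v_0 = (0, 16, -8).
v_2 = A·v_1 = (40, 56, -16).
v_3 = A·v_2 = (48, 368, -176).
v_4 = A·v_3 = (816, 1488, -512).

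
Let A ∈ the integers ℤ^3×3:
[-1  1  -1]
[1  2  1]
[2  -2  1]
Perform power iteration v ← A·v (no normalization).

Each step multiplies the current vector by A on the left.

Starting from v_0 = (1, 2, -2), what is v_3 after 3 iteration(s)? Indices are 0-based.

v_3 = (5, 10, -6)

v_0 = (1, 2, -2).
v_1 = A·v_0 = (3, 3, -4).
v_2 = A·v_1 = (4, 5, -4).
v_3 = A·v_2 = (5, 10, -6).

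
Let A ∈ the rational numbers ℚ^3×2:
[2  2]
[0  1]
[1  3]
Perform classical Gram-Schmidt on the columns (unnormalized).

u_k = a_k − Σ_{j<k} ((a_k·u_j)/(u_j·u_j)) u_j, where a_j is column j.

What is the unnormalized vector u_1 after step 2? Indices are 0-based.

u_1 = (-4/5, 1, 8/5)

Step 1: u_0 = a_0 = (2, 0, 1).
Step 2: u_1 = a_1 − (7/5)·u_0 = (-4/5, 1, 8/5).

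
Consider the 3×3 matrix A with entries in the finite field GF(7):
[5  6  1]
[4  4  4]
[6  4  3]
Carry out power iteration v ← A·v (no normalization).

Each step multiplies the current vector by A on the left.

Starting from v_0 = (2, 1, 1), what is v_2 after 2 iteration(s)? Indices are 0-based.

v_2 = (4, 5, 6)

v_0 = (2, 1, 1).
v_1 = A·v_0 = (3, 2, 5).
v_2 = A·v_1 = (4, 5, 6).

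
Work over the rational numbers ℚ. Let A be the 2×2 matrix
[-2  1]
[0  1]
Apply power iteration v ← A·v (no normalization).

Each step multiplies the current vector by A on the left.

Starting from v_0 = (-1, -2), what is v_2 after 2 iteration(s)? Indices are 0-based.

v_0 = (-1, -2).
v_1 = A·v_0 = (0, -2).
v_2 = A·v_1 = (-2, -2).

v_2 = (-2, -2)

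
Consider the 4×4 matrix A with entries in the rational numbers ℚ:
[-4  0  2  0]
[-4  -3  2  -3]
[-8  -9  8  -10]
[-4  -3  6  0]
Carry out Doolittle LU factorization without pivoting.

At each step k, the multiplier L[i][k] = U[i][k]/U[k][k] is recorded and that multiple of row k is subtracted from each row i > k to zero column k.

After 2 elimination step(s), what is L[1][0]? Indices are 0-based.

[col 0] pivot -4
  R1 -= 1*R0 → (0, -3, 0, -3)  (L[1][0] := 1)
  R2 -= 2*R0 → (0, -9, 4, -10)  (L[2][0] := 2)
  R3 -= 1*R0 → (0, -3, 4, 0)  (L[3][0] := 1)
[col 1] pivot -3
  R2 -= 3*R1 → (0, 0, 4, -1)  (L[2][1] := 3)
  R3 -= 1*R1 → (0, 0, 4, 3)  (L[3][1] := 1)

L[1][0] = 1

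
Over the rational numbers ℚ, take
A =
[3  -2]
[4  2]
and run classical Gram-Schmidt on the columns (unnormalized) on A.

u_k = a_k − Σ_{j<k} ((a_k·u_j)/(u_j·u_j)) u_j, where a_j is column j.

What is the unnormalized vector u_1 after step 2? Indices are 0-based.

Step 1: u_0 = a_0 = (3, 4).
Step 2: u_1 = a_1 − (2/25)·u_0 = (-56/25, 42/25).

u_1 = (-56/25, 42/25)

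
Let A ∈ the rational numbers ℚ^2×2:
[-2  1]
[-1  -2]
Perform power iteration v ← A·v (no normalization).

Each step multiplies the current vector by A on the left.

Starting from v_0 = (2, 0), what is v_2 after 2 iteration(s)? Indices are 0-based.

v_2 = (6, 8)

v_0 = (2, 0).
v_1 = A·v_0 = (-4, -2).
v_2 = A·v_1 = (6, 8).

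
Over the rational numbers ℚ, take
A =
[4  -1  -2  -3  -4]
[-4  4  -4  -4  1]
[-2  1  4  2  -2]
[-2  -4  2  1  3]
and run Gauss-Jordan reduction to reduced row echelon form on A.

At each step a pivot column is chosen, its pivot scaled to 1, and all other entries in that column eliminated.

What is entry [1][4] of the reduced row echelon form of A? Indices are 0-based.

M[1][4] = -16/23

[1] R0 /= 4  ⇒  (1, -1/4, -1/2, -3/4, -1)
     R1 -= -4·R0  ⇒  (0, 3, -6, -7, -3)
     R2 -= -2·R0  ⇒  (0, 1/2, 3, 1/2, -4)
     R3 -= -2·R0  ⇒  (0, -9/2, 1, -1/2, 1)
[2] R1 /= 3  ⇒  (0, 1, -2, -7/3, -1)
     R0 -= -1/4·R1  ⇒  (1, 0, -1, -4/3, -5/4)
     R2 -= 1/2·R1  ⇒  (0, 0, 4, 5/3, -7/2)
     R3 -= -9/2·R1  ⇒  (0, 0, -8, -11, -7/2)
[3] R2 /= 4  ⇒  (0, 0, 1, 5/12, -7/8)
     R0 -= -1·R2  ⇒  (1, 0, 0, -11/12, -17/8)
     R1 -= -2·R2  ⇒  (0, 1, 0, -3/2, -11/4)
     R3 -= -8·R2  ⇒  (0, 0, 0, -23/3, -21/2)
[4] R3 /= -23/3  ⇒  (0, 0, 0, 1, 63/46)
     R0 -= -11/12·R3  ⇒  (1, 0, 0, 0, -20/23)
     R1 -= -3/2·R3  ⇒  (0, 1, 0, 0, -16/23)
     R2 -= 5/12·R3  ⇒  (0, 0, 1, 0, -133/92)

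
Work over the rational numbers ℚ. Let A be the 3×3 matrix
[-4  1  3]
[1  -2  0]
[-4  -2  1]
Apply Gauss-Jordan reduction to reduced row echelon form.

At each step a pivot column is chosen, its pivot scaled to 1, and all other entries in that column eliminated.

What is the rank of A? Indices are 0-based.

step 1: normalize row 0 (÷-4) = (1, -1/4, -3/4)
  row 1: subtract 1×row0 = (0, -7/4, 3/4)
  row 2: subtract -4×row0 = (0, -3, -2)
step 2: normalize row 1 (÷-7/4) = (0, 1, -3/7)
  row 0: subtract -1/4×row1 = (1, 0, -6/7)
  row 2: subtract -3×row1 = (0, 0, -23/7)
step 3: normalize row 2 (÷-23/7) = (0, 0, 1)
  row 0: subtract -6/7×row2 = (1, 0, 0)
  row 1: subtract -3/7×row2 = (0, 1, 0)

rank = 3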